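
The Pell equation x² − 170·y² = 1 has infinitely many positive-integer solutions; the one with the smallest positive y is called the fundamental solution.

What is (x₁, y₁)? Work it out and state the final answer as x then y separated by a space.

339 26

[13; 26] for √170; ℓ=1 ⇒ convergent index 1
step 0: (13, 1)  from 13·(1,0) + (0,1)
step 1: (339, 26)  from 26·(13,1) + (1,0)
→ (339, 26).  Check: 339²=114921, 170·26²=114920, difference 1.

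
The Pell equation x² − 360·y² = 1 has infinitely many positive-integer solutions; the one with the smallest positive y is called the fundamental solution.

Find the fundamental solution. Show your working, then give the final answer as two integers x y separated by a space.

19 1

d=360: √d = [18; 1,36] (ℓ=2, even), read p_1/q_1
k=0  a_k=18  p_k/q_k = 18/1
k=1  a_k=1  p_k/q_k = 19/1
fundamental: x₁=19, y₁=1  (since 361 − 360·1 = 1)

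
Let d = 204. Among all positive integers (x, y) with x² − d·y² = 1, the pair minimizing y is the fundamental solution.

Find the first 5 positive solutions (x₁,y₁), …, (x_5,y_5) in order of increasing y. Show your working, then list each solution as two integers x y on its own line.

[14; 3,1,1,6,1,1,3,28] for √204; ℓ=8 ⇒ convergent index 7
a_0=14:  p_0=14·1+0=14,  q_0=14·0+1=1
a_1=3:  p_1=3·14+1=43,  q_1=3·1+0=3
a_2=1:  p_2=1·43+14=57,  q_2=1·3+1=4
…
a_5=1:  p_5=1·657+100=757,  q_5=1·46+7=53
a_6=1:  p_6=1·757+657=1414,  q_6=1·53+46=99
a_7=3:  p_7=3·1414+757=4999,  q_7=3·99+53=350
fundamental: x₁=4999, y₁=350  (since 24990001 − 204·122500 = 1)
(x_2, y_2) = (4999·4999 + 204·350·350, 4999·350 + 350·4999) = (49980001, 3499300)
(x_3, y_3) = (4999·49980001 + 204·350·3499300, 4999·3499300 + 350·49980001) = (499700044999, 34986001050)
(x_4, y_4) = (4999·499700044999 + 204·350·34986001050, 4999·34986001050 + 350·499700044999) = (4996000999920001, 349790034998600)
(x_5, y_5) = (4999·4996000999920001 + 204·350·349790034998600, 4999·349790034998600 + 350·4996000999920001) = (49950017497500124999, 3497200734930001750)

4999 350
49980001 3499300
499700044999 34986001050
4996000999920001 349790034998600
49950017497500124999 3497200734930001750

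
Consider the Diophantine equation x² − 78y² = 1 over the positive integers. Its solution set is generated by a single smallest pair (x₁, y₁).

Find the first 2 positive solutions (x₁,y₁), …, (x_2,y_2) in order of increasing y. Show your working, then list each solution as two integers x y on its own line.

53 6
5617 636

d=78: √d = [8; 1,4,1,16] (ℓ=4, even), read p_3/q_3
step 0: (8, 1)  from 8·(1,0) + (0,1)
step 1: (9, 1)  from 1·(8,1) + (1,0)
step 2: (44, 5)  from 4·(9,1) + (8,1)
step 3: (53, 6)  from 1·(44,5) + (9,1)
→ (53, 6).  Check: 53²=2809, 78·6²=2808, difference 1.
(53+6√78)^2 = 5617 + 636√78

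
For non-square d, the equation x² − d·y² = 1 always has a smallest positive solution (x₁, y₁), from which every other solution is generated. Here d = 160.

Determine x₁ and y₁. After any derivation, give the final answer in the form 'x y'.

721 57

√160 → a₀=12, period (1,1,1,5,1,1,1,24); ℓ=8 even so k=7
k=0  a_k=12  p_k/q_k = 12/1
k=1  a_k=1  p_k/q_k = 13/1
…
k=3  a_k=1  p_k/q_k = 38/3
…
k=6  a_k=1  p_k/q_k = 468/37
k=7  a_k=1  p_k/q_k = 721/57
(x₁, y₁) = (721, 57);  721² − 160·57² = 1 ✓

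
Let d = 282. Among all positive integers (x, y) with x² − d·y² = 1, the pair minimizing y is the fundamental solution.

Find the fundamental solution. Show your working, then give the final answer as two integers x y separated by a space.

d=282: √d = [16; 1,3,1,4,1,3,1,32] (ℓ=8, even), read p_7/q_7
a_0=16:  p_0=16·1+0=16,  q_0=16·0+1=1
a_1=1:  p_1=1·16+1=17,  q_1=1·1+0=1
a_2=3:  p_2=3·17+16=67,  q_2=3·1+1=4
…
a_4=4:  p_4=4·84+67=403,  q_4=4·5+4=24
a_5=1:  p_5=1·403+84=487,  q_5=1·24+5=29
a_6=3:  p_6=3·487+403=1864,  q_6=3·29+24=111
a_7=1:  p_7=1·1864+487=2351,  q_7=1·111+29=140
(x₁, y₁) = (2351, 140);  2351² − 282·140² = 1 ✓

2351 140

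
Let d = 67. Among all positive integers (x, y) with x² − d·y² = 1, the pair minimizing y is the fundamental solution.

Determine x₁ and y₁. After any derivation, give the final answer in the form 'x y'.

√67 = [8; 5,2,1,1,7,1,1,2,5,16, …], period ℓ=10 (even) → k=9
step 0: (8, 1)  from 8·(1,0) + (0,1)
…
step 2: (90, 11)  from 2·(41,5) + (8,1)
step 3: (131, 16)  from 1·(90,11) + (41,5)
…
step 8: (9053, 1106)  from 2·(3577,437) + (1899,232)
step 9: (48842, 5967)  from 5·(9053,1106) + (3577,437)
(x₁, y₁) = (48842, 5967);  48842² − 67·5967² = 1 ✓

48842 5967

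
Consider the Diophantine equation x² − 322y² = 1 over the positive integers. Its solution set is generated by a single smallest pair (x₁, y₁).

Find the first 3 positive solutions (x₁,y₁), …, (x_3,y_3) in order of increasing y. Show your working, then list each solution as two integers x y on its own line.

√322 = [17; 1,16,1,34, …], period ℓ=4 (even) → k=3
step 0: (17, 1)  from 17·(1,0) + (0,1)
…
step 2: (305, 17)  from 16·(18,1) + (17,1)
step 3: (323, 18)  from 1·(305,17) + (18,1)
(x₁, y₁) = (323, 18);  323² − 322·18² = 1 ✓
k=2:  x_2 = 323·323+322·18·18 = 208657,  y_2 = 323·18+18·323 = 11628
k=3:  x_3 = 323·208657+322·18·11628 = 134792099,  y_3 = 323·11628+18·208657 = 7511670

323 18
208657 11628
134792099 7511670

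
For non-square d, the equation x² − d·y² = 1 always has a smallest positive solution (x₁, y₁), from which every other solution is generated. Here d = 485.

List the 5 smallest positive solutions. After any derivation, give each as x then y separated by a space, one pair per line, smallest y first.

969 44
1877921 85272
3639409929 165257092
7053174564481 320268159024
13669048666554249 620679526931420

d=485: √d = [22; 44] (ℓ=1, odd), read p_1/q_1
step 0: (22, 1)  from 22·(1,0) + (0,1)
step 1: (969, 44)  from 44·(22,1) + (1,0)
→ (969, 44).  Check: 969²=938961, 485·44²=938960, difference 1.
n=2: (969,44)∘(969,44) = (969·969+485·44·44, 969·44+44·969) = (1877921,85272)
n=3: (1877921,85272)∘(969,44) = (969·1877921+485·44·85272, 969·85272+44·1877921) = (3639409929,165257092)
n=4: (3639409929,165257092)∘(969,44) = (969·3639409929+485·44·165257092, 969·165257092+44·3639409929) = (7053174564481,320268159024)
n=5: (7053174564481,320268159024)∘(969,44) = (969·7053174564481+485·44·320268159024, 969·320268159024+44·7053174564481) = (13669048666554249,620679526931420)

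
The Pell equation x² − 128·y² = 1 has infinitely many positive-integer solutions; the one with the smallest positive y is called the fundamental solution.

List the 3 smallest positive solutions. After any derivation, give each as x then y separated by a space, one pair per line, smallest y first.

577 51
665857 58854
768398401 67917465

d=128: √d = [11; 3,5,3,22] (ℓ=4, even), read p_3/q_3
a_0=11:  p_0=11·1+0=11,  q_0=11·0+1=1
…
a_2=5:  p_2=5·34+11=181,  q_2=5·3+1=16
a_3=3:  p_3=3·181+34=577,  q_3=3·16+3=51
(x₁, y₁) = (577, 51);  577² − 128·51² = 1 ✓
(x_2, y_2) = (577·577 + 128·51·51, 577·51 + 51·577) = (665857, 58854)
(x_3, y_3) = (577·665857 + 128·51·58854, 577·58854 + 51·665857) = (768398401, 67917465)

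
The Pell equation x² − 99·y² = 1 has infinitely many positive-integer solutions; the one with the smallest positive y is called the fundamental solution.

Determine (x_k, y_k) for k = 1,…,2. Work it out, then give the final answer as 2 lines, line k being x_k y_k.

10 1
199 20

√99 → a₀=9, period (1,18); ℓ=2 even so k=1
a_0=9:  p_0=9·1+0=9,  q_0=9·0+1=1
a_1=1:  p_1=1·9+1=10,  q_1=1·1+0=1
(x₁, y₁) = (10, 1);  10² − 99·1² = 1 ✓
(10+1√99)^2 = 199 + 20√99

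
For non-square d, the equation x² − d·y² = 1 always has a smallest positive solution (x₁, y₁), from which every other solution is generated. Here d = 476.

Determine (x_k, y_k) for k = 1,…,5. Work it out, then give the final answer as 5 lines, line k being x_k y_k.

28799 1320
1658764801 76029360
95541534979199 4379139075960
5503001330073139201 252229652421114720
316961870514011136719999 14527923515772226566600

√476 = [21; 1,4,2,10,2,4,1,42, …], period ℓ=8 (even) → k=7
i=0: a=21 ⇒ p=21, q=1
i=1: a=1 ⇒ p=22, q=1
…
i=3: a=2 ⇒ p=240, q=11
…
i=6: a=4 ⇒ p=23541, q=1079
i=7: a=1 ⇒ p=28799, q=1320
(x₁, y₁) = (28799, 1320);  28799² − 476·1320² = 1 ✓
(28799+1320√476)^2 = 1658764801 + 76029360√476
(28799+1320√476)^3 = 95541534979199 + 4379139075960√476
(28799+1320√476)^4 = 5503001330073139201 + 252229652421114720√476
(28799+1320√476)^5 = 316961870514011136719999 + 14527923515772226566600√476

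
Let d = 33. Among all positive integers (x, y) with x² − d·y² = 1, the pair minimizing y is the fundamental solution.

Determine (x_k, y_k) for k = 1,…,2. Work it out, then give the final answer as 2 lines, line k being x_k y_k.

d=33: √d = [5; 1,2,1,10] (ℓ=4, even), read p_3/q_3
k=0  a_k=5  p_k/q_k = 5/1
k=1  a_k=1  p_k/q_k = 6/1
k=2  a_k=2  p_k/q_k = 17/3
k=3  a_k=1  p_k/q_k = 23/4
→ (23, 4).  Check: 23²=529, 33·4²=528, difference 1.
k=2:  x_2 = 23·23+33·4·4 = 1057,  y_2 = 23·4+4·23 = 184

23 4
1057 184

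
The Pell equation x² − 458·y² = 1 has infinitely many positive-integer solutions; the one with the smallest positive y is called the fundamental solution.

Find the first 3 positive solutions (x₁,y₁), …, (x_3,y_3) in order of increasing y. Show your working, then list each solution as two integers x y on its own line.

d=458: √d = [21; 2,2,42] (ℓ=3, odd), read p_5/q_5
step 0: (21, 1)  from 21·(1,0) + (0,1)
step 1: (43, 2)  from 2·(21,1) + (1,0)
step 2: (107, 5)  from 2·(43,2) + (21,1)
step 3: (4537, 212)  from 42·(107,5) + (43,2)
step 4: (9181, 429)  from 2·(4537,212) + (107,5)
step 5: (22899, 1070)  from 2·(9181,429) + (4537,212)
(x₁, y₁) = (22899, 1070);  22899² − 458·1070² = 1 ✓
n=2: (22899,1070)∘(22899,1070) = (22899·22899+458·1070·1070, 22899·1070+1070·22899) = (1048728401,49003860)
n=3: (1048728401,49003860)∘(22899,1070) = (22899·1048728401+458·1070·49003860, 22899·49003860+1070·1048728401) = (48029663286099,2244278779210)

22899 1070
1048728401 49003860
48029663286099 2244278779210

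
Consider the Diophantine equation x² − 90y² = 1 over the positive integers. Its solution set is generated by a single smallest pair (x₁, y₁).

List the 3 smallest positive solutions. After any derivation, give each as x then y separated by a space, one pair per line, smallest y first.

19 2
721 76
27379 2886

√90 → a₀=9, period (2,18); ℓ=2 even so k=1
i=0: a=9 ⇒ p=9, q=1
i=1: a=2 ⇒ p=19, q=2
fundamental: x₁=19, y₁=2  (since 361 − 90·4 = 1)
n=2: (19,2)∘(19,2) = (19·19+90·2·2, 19·2+2·19) = (721,76)
n=3: (721,76)∘(19,2) = (19·721+90·2·76, 19·76+2·721) = (27379,2886)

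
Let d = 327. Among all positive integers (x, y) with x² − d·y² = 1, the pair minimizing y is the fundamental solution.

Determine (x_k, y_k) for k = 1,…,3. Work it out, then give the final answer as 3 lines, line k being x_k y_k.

[18; 12,36] for √327; ℓ=2 ⇒ convergent index 1
k=0  a_k=18  p_k/q_k = 18/1
k=1  a_k=12  p_k/q_k = 217/12
(x₁, y₁) = (217, 12);  217² − 327·12² = 1 ✓
k=2:  x_2 = 217·217+327·12·12 = 94177,  y_2 = 217·12+12·217 = 5208
k=3:  x_3 = 217·94177+327·12·5208 = 40872601,  y_3 = 217·5208+12·94177 = 2260260

217 12
94177 5208
40872601 2260260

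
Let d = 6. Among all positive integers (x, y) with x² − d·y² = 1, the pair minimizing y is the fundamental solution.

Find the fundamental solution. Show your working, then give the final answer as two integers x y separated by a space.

5 2

d=6: √d = [2; 2,4] (ℓ=2, even), read p_1/q_1
i=0: a=2 ⇒ p=2, q=1
i=1: a=2 ⇒ p=5, q=2
→ (5, 2).  Check: 5²=25, 6·2²=24, difference 1.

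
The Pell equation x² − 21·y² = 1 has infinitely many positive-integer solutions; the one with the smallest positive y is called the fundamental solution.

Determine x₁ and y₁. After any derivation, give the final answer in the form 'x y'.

55 12

√21 → a₀=4, period (1,1,2,1,1,8); ℓ=6 even so k=5
k=0  a_k=4  p_k/q_k = 4/1
k=1  a_k=1  p_k/q_k = 5/1
k=2  a_k=1  p_k/q_k = 9/2
…
k=4  a_k=1  p_k/q_k = 32/7
k=5  a_k=1  p_k/q_k = 55/12
fundamental: x₁=55, y₁=12  (since 3025 − 21·144 = 1)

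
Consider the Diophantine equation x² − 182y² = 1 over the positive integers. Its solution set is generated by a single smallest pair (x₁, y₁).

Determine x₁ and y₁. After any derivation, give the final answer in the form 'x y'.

√182 → a₀=13, period (2,26); ℓ=2 even so k=1
a_0=13:  p_0=13·1+0=13,  q_0=13·0+1=1
a_1=2:  p_1=2·13+1=27,  q_1=2·1+0=2
→ (27, 2).  Check: 27²=729, 182·2²=728, difference 1.

27 2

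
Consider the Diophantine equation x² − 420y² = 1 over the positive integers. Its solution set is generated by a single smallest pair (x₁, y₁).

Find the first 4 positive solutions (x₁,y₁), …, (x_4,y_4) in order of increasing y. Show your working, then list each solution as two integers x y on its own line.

[20; 2,40] for √420; ℓ=2 ⇒ convergent index 1
i=0: a=20 ⇒ p=20, q=1
i=1: a=2 ⇒ p=41, q=2
→ (41, 2).  Check: 41²=1681, 420·2²=1680, difference 1.
k=2:  x_2 = 41·41+420·2·2 = 3361,  y_2 = 41·2+2·41 = 164
k=3:  x_3 = 41·3361+420·2·164 = 275561,  y_3 = 41·164+2·3361 = 13446
k=4:  x_4 = 41·275561+420·2·13446 = 22592641,  y_4 = 41·13446+2·275561 = 1102408

41 2
3361 164
275561 13446
22592641 1102408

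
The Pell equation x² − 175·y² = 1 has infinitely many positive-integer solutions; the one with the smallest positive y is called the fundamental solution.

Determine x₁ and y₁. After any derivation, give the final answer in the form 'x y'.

√175 → a₀=13, period (4,2,1,2,4,26); ℓ=6 even so k=5
k=0  a_k=13  p_k/q_k = 13/1
…
k=3  a_k=1  p_k/q_k = 172/13
k=4  a_k=2  p_k/q_k = 463/35
k=5  a_k=4  p_k/q_k = 2024/153
→ (2024, 153).  Check: 2024²=4096576, 175·153²=4096575, difference 1.

2024 153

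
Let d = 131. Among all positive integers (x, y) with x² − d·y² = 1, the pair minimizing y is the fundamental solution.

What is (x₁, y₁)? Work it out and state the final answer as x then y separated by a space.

√131 → a₀=11, period (2,4,11,4,2,22); ℓ=6 even so k=5
i=0: a=11 ⇒ p=11, q=1
…
i=4: a=4 ⇒ p=4727, q=413
i=5: a=2 ⇒ p=10610, q=927
(x₁, y₁) = (10610, 927);  10610² − 131·927² = 1 ✓

10610 927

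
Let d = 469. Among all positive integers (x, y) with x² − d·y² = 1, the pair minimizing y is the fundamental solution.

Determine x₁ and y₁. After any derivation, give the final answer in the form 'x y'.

√469 = [21; 1,1,1,10,6,10,1,1,1,42, …], period ℓ=10 (even) → k=9
step 0: (21, 1)  from 21·(1,0) + (0,1)
step 1: (22, 1)  from 1·(21,1) + (1,0)
step 2: (43, 2)  from 1·(22,1) + (21,1)
step 3: (65, 3)  from 1·(43,2) + (22,1)
step 4: (693, 32)  from 10·(65,3) + (43,2)
step 5: (4223, 195)  from 6·(693,32) + (65,3)
step 6: (42923, 1982)  from 10·(4223,195) + (693,32)
step 7: (47146, 2177)  from 1·(42923,1982) + (4223,195)
step 8: (90069, 4159)  from 1·(47146,2177) + (42923,1982)
step 9: (137215, 6336)  from 1·(90069,4159) + (47146,2177)
fundamental: x₁=137215, y₁=6336  (since 18827956225 − 469·40144896 = 1)

137215 6336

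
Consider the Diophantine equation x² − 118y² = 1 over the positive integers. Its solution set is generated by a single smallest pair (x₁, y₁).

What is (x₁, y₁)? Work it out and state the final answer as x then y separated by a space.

d=118: √d = [10; 1,6,3,2,10,2,3,6,1,20] (ℓ=10, even), read p_9/q_9
a_0=10:  p_0=10·1+0=10,  q_0=10·0+1=1
a_1=1:  p_1=1·10+1=11,  q_1=1·1+0=1
…
a_3=3:  p_3=3·76+11=239,  q_3=3·7+1=22
…
a_6=2:  p_6=2·5779+554=12112,  q_6=2·532+51=1115
…
a_8=6:  p_8=6·42115+12112=264802,  q_8=6·3877+1115=24377
a_9=1:  p_9=1·264802+42115=306917,  q_9=1·24377+3877=28254
→ (306917, 28254).  Check: 306917²=94198044889, 118·28254²=94198044888, difference 1.

306917 28254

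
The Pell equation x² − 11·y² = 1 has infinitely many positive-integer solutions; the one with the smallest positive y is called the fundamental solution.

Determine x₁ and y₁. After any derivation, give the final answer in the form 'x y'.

√11 → a₀=3, period (3,6); ℓ=2 even so k=1
a_0=3:  p_0=3·1+0=3,  q_0=3·0+1=1
a_1=3:  p_1=3·3+1=10,  q_1=3·1+0=3
fundamental: x₁=10, y₁=3  (since 100 − 11·9 = 1)

10 3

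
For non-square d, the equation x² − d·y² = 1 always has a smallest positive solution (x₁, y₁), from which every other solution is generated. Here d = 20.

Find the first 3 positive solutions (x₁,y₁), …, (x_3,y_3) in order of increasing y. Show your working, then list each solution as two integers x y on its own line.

d=20: √d = [4; 2,8] (ℓ=2, even), read p_1/q_1
k=0  a_k=4  p_k/q_k = 4/1
k=1  a_k=2  p_k/q_k = 9/2
→ (9, 2).  Check: 9²=81, 20·2²=80, difference 1.
(9+2√20)^2 = 161 + 36√20
(9+2√20)^3 = 2889 + 646√20

9 2
161 36
2889 646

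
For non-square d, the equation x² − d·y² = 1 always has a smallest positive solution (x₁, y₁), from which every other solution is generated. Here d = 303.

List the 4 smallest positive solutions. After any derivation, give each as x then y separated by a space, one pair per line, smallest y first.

2524 145
12741151 731960
64317327724 3694933935
324673857609601 18652025771920

√303 = [17; 2,2,5,2,2,34, …], period ℓ=6 (even) → k=5
a_0=17:  p_0=17·1+0=17,  q_0=17·0+1=1
…
a_2=2:  p_2=2·35+17=87,  q_2=2·2+1=5
a_3=5:  p_3=5·87+35=470,  q_3=5·5+2=27
a_4=2:  p_4=2·470+87=1027,  q_4=2·27+5=59
a_5=2:  p_5=2·1027+470=2524,  q_5=2·59+27=145
→ (2524, 145).  Check: 2524²=6370576, 303·145²=6370575, difference 1.
n=2: (2524,145)∘(2524,145) = (2524·2524+303·145·145, 2524·145+145·2524) = (12741151,731960)
n=3: (12741151,731960)∘(2524,145) = (2524·12741151+303·145·731960, 2524·731960+145·12741151) = (64317327724,3694933935)
n=4: (64317327724,3694933935)∘(2524,145) = (2524·64317327724+303·145·3694933935, 2524·3694933935+145·64317327724) = (324673857609601,18652025771920)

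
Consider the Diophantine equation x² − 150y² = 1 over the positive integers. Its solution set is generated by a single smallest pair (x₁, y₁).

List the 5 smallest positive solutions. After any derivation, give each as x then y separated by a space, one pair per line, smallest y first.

49 4
4801 392
470449 38412
46099201 3763984
4517251249 368832020

[12; 4,24] for √150; ℓ=2 ⇒ convergent index 1
step 0: (12, 1)  from 12·(1,0) + (0,1)
step 1: (49, 4)  from 4·(12,1) + (1,0)
→ (49, 4).  Check: 49²=2401, 150·4²=2400, difference 1.
(x_2, y_2) = (49·49 + 150·4·4, 49·4 + 4·49) = (4801, 392)
(x_3, y_3) = (49·4801 + 150·4·392, 49·392 + 4·4801) = (470449, 38412)
(x_4, y_4) = (49·470449 + 150·4·38412, 49·38412 + 4·470449) = (46099201, 3763984)
(x_5, y_5) = (49·46099201 + 150·4·3763984, 49·3763984 + 4·46099201) = (4517251249, 368832020)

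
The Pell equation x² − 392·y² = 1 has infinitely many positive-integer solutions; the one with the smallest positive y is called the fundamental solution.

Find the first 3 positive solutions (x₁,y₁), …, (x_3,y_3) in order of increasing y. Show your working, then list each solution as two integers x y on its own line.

d=392: √d = [19; 1,3,1,38] (ℓ=4, even), read p_3/q_3
k=0  a_k=19  p_k/q_k = 19/1
…
k=2  a_k=3  p_k/q_k = 79/4
k=3  a_k=1  p_k/q_k = 99/5
fundamental: x₁=99, y₁=5  (since 9801 − 392·25 = 1)
n=2: (99,5)∘(99,5) = (99·99+392·5·5, 99·5+5·99) = (19601,990)
n=3: (19601,990)∘(99,5) = (99·19601+392·5·990, 99·990+5·19601) = (3880899,196015)

99 5
19601 990
3880899 196015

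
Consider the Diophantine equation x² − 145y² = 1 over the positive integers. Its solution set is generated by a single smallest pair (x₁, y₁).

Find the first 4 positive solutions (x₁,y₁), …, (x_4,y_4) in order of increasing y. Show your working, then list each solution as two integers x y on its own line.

289 24
167041 13872
96549409 8017992
55805391361 4634385504

√145 → a₀=12, period (24); ℓ=1 odd so k=1
step 0: (12, 1)  from 12·(1,0) + (0,1)
step 1: (289, 24)  from 24·(12,1) + (1,0)
→ (289, 24).  Check: 289²=83521, 145·24²=83520, difference 1.
n=2: (289,24)∘(289,24) = (289·289+145·24·24, 289·24+24·289) = (167041,13872)
n=3: (167041,13872)∘(289,24) = (289·167041+145·24·13872, 289·13872+24·167041) = (96549409,8017992)
n=4: (96549409,8017992)∘(289,24) = (289·96549409+145·24·8017992, 289·8017992+24·96549409) = (55805391361,4634385504)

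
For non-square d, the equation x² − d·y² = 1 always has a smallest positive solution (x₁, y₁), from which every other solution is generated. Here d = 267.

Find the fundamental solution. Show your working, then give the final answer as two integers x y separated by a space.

2402 147

d=267: √d = [16; 2,1,15,1,2,32] (ℓ=6, even), read p_5/q_5
step 0: (16, 1)  from 16·(1,0) + (0,1)
step 1: (33, 2)  from 2·(16,1) + (1,0)
step 2: (49, 3)  from 1·(33,2) + (16,1)
step 3: (768, 47)  from 15·(49,3) + (33,2)
step 4: (817, 50)  from 1·(768,47) + (49,3)
step 5: (2402, 147)  from 2·(817,50) + (768,47)
→ (2402, 147).  Check: 2402²=5769604, 267·147²=5769603, difference 1.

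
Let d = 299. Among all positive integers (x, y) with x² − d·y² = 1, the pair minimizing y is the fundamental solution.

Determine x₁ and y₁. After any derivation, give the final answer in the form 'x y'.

415 24

√299 = [17; 3,2,3,34, …], period ℓ=4 (even) → k=3
a_0=17:  p_0=17·1+0=17,  q_0=17·0+1=1
a_1=3:  p_1=3·17+1=52,  q_1=3·1+0=3
a_2=2:  p_2=2·52+17=121,  q_2=2·3+1=7
a_3=3:  p_3=3·121+52=415,  q_3=3·7+3=24
fundamental: x₁=415, y₁=24  (since 172225 − 299·576 = 1)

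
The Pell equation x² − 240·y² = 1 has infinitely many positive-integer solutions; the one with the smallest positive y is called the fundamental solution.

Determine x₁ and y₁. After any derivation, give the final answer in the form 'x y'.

√240 = [15; 2,30, …], period ℓ=2 (even) → k=1
k=0  a_k=15  p_k/q_k = 15/1
k=1  a_k=2  p_k/q_k = 31/2
(x₁, y₁) = (31, 2);  31² − 240·2² = 1 ✓

31 2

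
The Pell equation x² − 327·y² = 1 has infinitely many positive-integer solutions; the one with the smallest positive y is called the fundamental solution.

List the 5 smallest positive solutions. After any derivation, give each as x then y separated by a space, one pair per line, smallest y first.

217 12
94177 5208
40872601 2260260
17738614657 980947632
7698517888537 425729012028

[18; 12,36] for √327; ℓ=2 ⇒ convergent index 1
step 0: (18, 1)  from 18·(1,0) + (0,1)
step 1: (217, 12)  from 12·(18,1) + (1,0)
(x₁, y₁) = (217, 12);  217² − 327·12² = 1 ✓
k=2:  x_2 = 217·217+327·12·12 = 94177,  y_2 = 217·12+12·217 = 5208
k=3:  x_3 = 217·94177+327·12·5208 = 40872601,  y_3 = 217·5208+12·94177 = 2260260
k=4:  x_4 = 217·40872601+327·12·2260260 = 17738614657,  y_4 = 217·2260260+12·40872601 = 980947632
k=5:  x_5 = 217·17738614657+327·12·980947632 = 7698517888537,  y_5 = 217·980947632+12·17738614657 = 425729012028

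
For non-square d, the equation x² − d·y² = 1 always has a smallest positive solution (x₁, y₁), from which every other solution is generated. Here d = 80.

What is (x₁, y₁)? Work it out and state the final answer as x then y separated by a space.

9 1

√80 → a₀=8, period (1,16); ℓ=2 even so k=1
step 0: (8, 1)  from 8·(1,0) + (0,1)
step 1: (9, 1)  from 1·(8,1) + (1,0)
(x₁, y₁) = (9, 1);  9² − 80·1² = 1 ✓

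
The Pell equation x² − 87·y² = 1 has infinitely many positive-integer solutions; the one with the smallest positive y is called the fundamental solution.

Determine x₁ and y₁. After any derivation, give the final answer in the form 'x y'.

√87 → a₀=9, period (3,18); ℓ=2 even so k=1
i=0: a=9 ⇒ p=9, q=1
i=1: a=3 ⇒ p=28, q=3
(x₁, y₁) = (28, 3);  28² − 87·3² = 1 ✓

28 3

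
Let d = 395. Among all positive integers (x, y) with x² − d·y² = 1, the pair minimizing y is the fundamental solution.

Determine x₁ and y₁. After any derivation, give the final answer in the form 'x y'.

159 8

√395 = [19; 1,6,1,38, …], period ℓ=4 (even) → k=3
step 0: (19, 1)  from 19·(1,0) + (0,1)
…
step 2: (139, 7)  from 6·(20,1) + (19,1)
step 3: (159, 8)  from 1·(139,7) + (20,1)
→ (159, 8).  Check: 159²=25281, 395·8²=25280, difference 1.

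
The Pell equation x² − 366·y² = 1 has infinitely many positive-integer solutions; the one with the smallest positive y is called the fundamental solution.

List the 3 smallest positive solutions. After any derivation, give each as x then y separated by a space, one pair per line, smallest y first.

√366 = [19; 7,1,1,1,2,12,2,1,1,1,7,38, …], period ℓ=12 (even) → k=11
i=0: a=19 ⇒ p=19, q=1
…
i=6: a=12 ⇒ p=14444, q=755
…
i=10: a=1 ⇒ p=119053, q=6223
i=11: a=7 ⇒ p=907925, q=47458
(x₁, y₁) = (907925, 47458);  907925² − 366·47458² = 1 ✓
k=2:  x_2 = 907925·907925+366·47458·47458 = 1648655611249,  y_2 = 907925·47458+47458·907925 = 86176609300
k=3:  x_3 = 907925·1648655611249+366·47458·86176609300 = 2993711291685588725,  y_3 = 907925·86176609300+47458·1648655611249 = 156483795997357542

907925 47458
1648655611249 86176609300
2993711291685588725 156483795997357542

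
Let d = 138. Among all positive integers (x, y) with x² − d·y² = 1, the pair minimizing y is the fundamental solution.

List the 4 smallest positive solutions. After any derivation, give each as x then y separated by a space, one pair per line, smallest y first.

√138 = [11; 1,2,1,22, …], period ℓ=4 (even) → k=3
a_0=11:  p_0=11·1+0=11,  q_0=11·0+1=1
…
a_2=2:  p_2=2·12+11=35,  q_2=2·1+1=3
a_3=1:  p_3=1·35+12=47,  q_3=1·3+1=4
→ (47, 4).  Check: 47²=2209, 138·4²=2208, difference 1.
(47+4√138)^2 = 4417 + 376√138
(47+4√138)^3 = 415151 + 35340√138
(47+4√138)^4 = 39019777 + 3321584√138

47 4
4417 376
415151 35340
39019777 3321584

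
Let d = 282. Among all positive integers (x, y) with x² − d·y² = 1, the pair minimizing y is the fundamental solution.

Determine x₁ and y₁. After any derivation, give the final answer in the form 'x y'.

2351 140

√282 = [16; 1,3,1,4,1,3,1,32, …], period ℓ=8 (even) → k=7
k=0  a_k=16  p_k/q_k = 16/1
k=1  a_k=1  p_k/q_k = 17/1
k=2  a_k=3  p_k/q_k = 67/4
k=3  a_k=1  p_k/q_k = 84/5
k=4  a_k=4  p_k/q_k = 403/24
…
k=6  a_k=3  p_k/q_k = 1864/111
k=7  a_k=1  p_k/q_k = 2351/140
fundamental: x₁=2351, y₁=140  (since 5527201 − 282·19600 = 1)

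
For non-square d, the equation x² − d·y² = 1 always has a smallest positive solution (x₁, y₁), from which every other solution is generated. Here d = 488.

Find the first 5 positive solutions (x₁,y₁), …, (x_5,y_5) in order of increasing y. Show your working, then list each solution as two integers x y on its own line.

243 11
118097 5346
57394899 2598145
27893802817 1262693124
13556330774163 613666260119

d=488: √d = [22; 11,44] (ℓ=2, even), read p_1/q_1
a_0=22:  p_0=22·1+0=22,  q_0=22·0+1=1
a_1=11:  p_1=11·22+1=243,  q_1=11·1+0=11
fundamental: x₁=243, y₁=11  (since 59049 − 488·121 = 1)
(243+11√488)^2 = 118097 + 5346√488
(243+11√488)^3 = 57394899 + 2598145√488
(243+11√488)^4 = 27893802817 + 1262693124√488
(243+11√488)^5 = 13556330774163 + 613666260119√488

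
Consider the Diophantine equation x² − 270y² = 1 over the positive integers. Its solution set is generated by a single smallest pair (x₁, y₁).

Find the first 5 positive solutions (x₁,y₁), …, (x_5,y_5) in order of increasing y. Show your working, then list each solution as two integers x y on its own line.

5291 322
55989361 3407404
592479412811 36057148806
6269617090376641 381556745257688
66345087457886202251 4037633442259705610

√270 = [16; 2,3,6,3,2,32, …], period ℓ=6 (even) → k=5
a_0=16:  p_0=16·1+0=16,  q_0=16·0+1=1
a_1=2:  p_1=2·16+1=33,  q_1=2·1+0=2
a_2=3:  p_2=3·33+16=115,  q_2=3·2+1=7
a_3=6:  p_3=6·115+33=723,  q_3=6·7+2=44
a_4=3:  p_4=3·723+115=2284,  q_4=3·44+7=139
a_5=2:  p_5=2·2284+723=5291,  q_5=2·139+44=322
(x₁, y₁) = (5291, 322);  5291² − 270·322² = 1 ✓
n=2: (5291,322)∘(5291,322) = (5291·5291+270·322·322, 5291·322+322·5291) = (55989361,3407404)
n=3: (55989361,3407404)∘(5291,322) = (5291·55989361+270·322·3407404, 5291·3407404+322·55989361) = (592479412811,36057148806)
n=4: (592479412811,36057148806)∘(5291,322) = (5291·592479412811+270·322·36057148806, 5291·36057148806+322·592479412811) = (6269617090376641,381556745257688)
n=5: (6269617090376641,381556745257688)∘(5291,322) = (5291·6269617090376641+270·322·381556745257688, 5291·381556745257688+322·6269617090376641) = (66345087457886202251,4037633442259705610)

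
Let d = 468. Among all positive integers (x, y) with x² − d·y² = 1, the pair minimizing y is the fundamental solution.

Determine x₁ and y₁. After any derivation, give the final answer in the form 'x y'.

649 30

√468 = [21; 1,1,1,2,1,1,1,42, …], period ℓ=8 (even) → k=7
a_0=21:  p_0=21·1+0=21,  q_0=21·0+1=1
a_1=1:  p_1=1·21+1=22,  q_1=1·1+0=1
a_2=1:  p_2=1·22+21=43,  q_2=1·1+1=2
a_3=1:  p_3=1·43+22=65,  q_3=1·2+1=3
a_4=2:  p_4=2·65+43=173,  q_4=2·3+2=8
…
a_6=1:  p_6=1·238+173=411,  q_6=1·11+8=19
a_7=1:  p_7=1·411+238=649,  q_7=1·19+11=30
fundamental: x₁=649, y₁=30  (since 421201 − 468·900 = 1)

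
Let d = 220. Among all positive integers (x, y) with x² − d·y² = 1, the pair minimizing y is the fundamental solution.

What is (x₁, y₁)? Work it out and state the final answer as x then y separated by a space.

√220 → a₀=14, period (1,4,1,28); ℓ=4 even so k=3
a_0=14:  p_0=14·1+0=14,  q_0=14·0+1=1
…
a_2=4:  p_2=4·15+14=74,  q_2=4·1+1=5
a_3=1:  p_3=1·74+15=89,  q_3=1·5+1=6
fundamental: x₁=89, y₁=6  (since 7921 − 220·36 = 1)

89 6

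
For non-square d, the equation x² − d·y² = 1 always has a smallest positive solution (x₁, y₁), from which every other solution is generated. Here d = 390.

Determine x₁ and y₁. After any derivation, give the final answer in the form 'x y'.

79 4

√390 → a₀=19, period (1,2,1,38); ℓ=4 even so k=3
i=0: a=19 ⇒ p=19, q=1
…
i=2: a=2 ⇒ p=59, q=3
i=3: a=1 ⇒ p=79, q=4
→ (79, 4).  Check: 79²=6241, 390·4²=6240, difference 1.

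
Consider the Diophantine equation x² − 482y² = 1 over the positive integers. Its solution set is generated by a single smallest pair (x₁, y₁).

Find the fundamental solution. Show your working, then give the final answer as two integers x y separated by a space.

483 22

√482 = [21; 1,20,1,42, …], period ℓ=4 (even) → k=3
i=0: a=21 ⇒ p=21, q=1
…
i=2: a=20 ⇒ p=461, q=21
i=3: a=1 ⇒ p=483, q=22
(x₁, y₁) = (483, 22);  483² − 482·22² = 1 ✓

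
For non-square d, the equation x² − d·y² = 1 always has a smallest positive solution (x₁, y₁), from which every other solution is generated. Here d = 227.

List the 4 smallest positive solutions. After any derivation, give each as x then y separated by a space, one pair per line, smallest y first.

d=227: √d = [15; 15,30] (ℓ=2, even), read p_1/q_1
i=0: a=15 ⇒ p=15, q=1
i=1: a=15 ⇒ p=226, q=15
(x₁, y₁) = (226, 15);  226² − 227·15² = 1 ✓
(x_2, y_2) = (226·226 + 227·15·15, 226·15 + 15·226) = (102151, 6780)
(x_3, y_3) = (226·102151 + 227·15·6780, 226·6780 + 15·102151) = (46172026, 3064545)
(x_4, y_4) = (226·46172026 + 227·15·3064545, 226·3064545 + 15·46172026) = (20869653601, 1385167560)

226 15
102151 6780
46172026 3064545
20869653601 1385167560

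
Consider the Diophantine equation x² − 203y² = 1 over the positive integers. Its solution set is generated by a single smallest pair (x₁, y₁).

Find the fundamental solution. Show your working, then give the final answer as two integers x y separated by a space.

57 4

[14; 4,28] for √203; ℓ=2 ⇒ convergent index 1
i=0: a=14 ⇒ p=14, q=1
i=1: a=4 ⇒ p=57, q=4
→ (57, 4).  Check: 57²=3249, 203·4²=3248, difference 1.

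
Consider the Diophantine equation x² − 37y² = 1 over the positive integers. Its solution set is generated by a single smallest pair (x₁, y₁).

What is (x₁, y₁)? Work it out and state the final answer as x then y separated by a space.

√37 = [6; 12, …], period ℓ=1 (odd) → k=1
i=0: a=6 ⇒ p=6, q=1
i=1: a=12 ⇒ p=73, q=12
(x₁, y₁) = (73, 12);  73² − 37·12² = 1 ✓

73 12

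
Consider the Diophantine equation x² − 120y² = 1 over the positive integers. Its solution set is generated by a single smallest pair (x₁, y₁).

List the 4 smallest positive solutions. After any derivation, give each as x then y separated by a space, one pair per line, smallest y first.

[10; 1,20] for √120; ℓ=2 ⇒ convergent index 1
k=0  a_k=10  p_k/q_k = 10/1
k=1  a_k=1  p_k/q_k = 11/1
→ (11, 1).  Check: 11²=121, 120·1²=120, difference 1.
n=2: (11,1)∘(11,1) = (11·11+120·1·1, 11·1+1·11) = (241,22)
n=3: (241,22)∘(11,1) = (11·241+120·1·22, 11·22+1·241) = (5291,483)
n=4: (5291,483)∘(11,1) = (11·5291+120·1·483, 11·483+1·5291) = (116161,10604)

11 1
241 22
5291 483
116161 10604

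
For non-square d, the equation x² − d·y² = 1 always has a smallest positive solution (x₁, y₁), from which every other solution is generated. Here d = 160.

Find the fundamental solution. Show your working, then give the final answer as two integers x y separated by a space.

721 57

d=160: √d = [12; 1,1,1,5,1,1,1,24] (ℓ=8, even), read p_7/q_7
step 0: (12, 1)  from 12·(1,0) + (0,1)
…
step 4: (215, 17)  from 5·(38,3) + (25,2)
…
step 6: (468, 37)  from 1·(253,20) + (215,17)
step 7: (721, 57)  from 1·(468,37) + (253,20)
→ (721, 57).  Check: 721²=519841, 160·57²=519840, difference 1.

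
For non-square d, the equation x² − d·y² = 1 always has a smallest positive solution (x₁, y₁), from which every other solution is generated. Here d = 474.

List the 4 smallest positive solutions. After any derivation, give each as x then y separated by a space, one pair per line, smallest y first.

193549 8890
74922430801 3441301220
29002323118011949 1332120819650670
11226741274261267003201 515661305041693754440

√474 → a₀=21, period (1,3,2,1,1,…,3,1,42); ℓ=14 even so k=13
i=0: a=21 ⇒ p=21, q=1
…
i=2: a=3 ⇒ p=87, q=4
i=3: a=2 ⇒ p=196, q=9
i=4: a=1 ⇒ p=283, q=13
i=5: a=1 ⇒ p=479, q=22
…
i=8: a=1 ⇒ p=5813, q=267
i=9: a=1 ⇒ p=10864, q=499
…
i=11: a=2 ⇒ p=44218, q=2031
i=12: a=3 ⇒ p=149331, q=6859
i=13: a=1 ⇒ p=193549, q=8890
fundamental: x₁=193549, y₁=8890  (since 37461215401 − 474·79032100 = 1)
(193549+8890√474)^2 = 74922430801 + 3441301220√474
(193549+8890√474)^3 = 29002323118011949 + 1332120819650670√474
(193549+8890√474)^4 = 11226741274261267003201 + 515661305041693754440√474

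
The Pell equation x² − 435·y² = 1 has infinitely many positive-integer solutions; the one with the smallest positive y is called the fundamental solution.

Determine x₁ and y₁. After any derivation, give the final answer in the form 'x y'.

146 7

√435 → a₀=20, period (1,5,1,40); ℓ=4 even so k=3
k=0  a_k=20  p_k/q_k = 20/1
k=1  a_k=1  p_k/q_k = 21/1
k=2  a_k=5  p_k/q_k = 125/6
k=3  a_k=1  p_k/q_k = 146/7
→ (146, 7).  Check: 146²=21316, 435·7²=21315, difference 1.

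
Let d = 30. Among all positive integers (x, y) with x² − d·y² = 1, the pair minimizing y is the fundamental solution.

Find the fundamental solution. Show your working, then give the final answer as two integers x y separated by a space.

√30 → a₀=5, period (2,10); ℓ=2 even so k=1
step 0: (5, 1)  from 5·(1,0) + (0,1)
step 1: (11, 2)  from 2·(5,1) + (1,0)
fundamental: x₁=11, y₁=2  (since 121 − 30·4 = 1)

11 2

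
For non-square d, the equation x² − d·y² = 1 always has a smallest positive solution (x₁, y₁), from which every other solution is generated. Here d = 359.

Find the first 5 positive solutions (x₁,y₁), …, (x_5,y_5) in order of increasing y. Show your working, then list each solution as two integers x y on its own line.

360 19
259199 13680
186622920 9849581
134368243201 7091684640
96744948481800 5106003091219

[18; 1,17,1,36] for √359; ℓ=4 ⇒ convergent index 3
a_0=18:  p_0=18·1+0=18,  q_0=18·0+1=1
…
a_2=17:  p_2=17·19+18=341,  q_2=17·1+1=18
a_3=1:  p_3=1·341+19=360,  q_3=1·18+1=19
→ (360, 19).  Check: 360²=129600, 359·19²=129599, difference 1.
n=2: (360,19)∘(360,19) = (360·360+359·19·19, 360·19+19·360) = (259199,13680)
n=3: (259199,13680)∘(360,19) = (360·259199+359·19·13680, 360·13680+19·259199) = (186622920,9849581)
n=4: (186622920,9849581)∘(360,19) = (360·186622920+359·19·9849581, 360·9849581+19·186622920) = (134368243201,7091684640)
n=5: (134368243201,7091684640)∘(360,19) = (360·134368243201+359·19·7091684640, 360·7091684640+19·134368243201) = (96744948481800,5106003091219)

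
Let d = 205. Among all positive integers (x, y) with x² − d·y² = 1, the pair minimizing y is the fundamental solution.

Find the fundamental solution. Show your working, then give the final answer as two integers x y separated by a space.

√205 = [14; 3,6,1,4,1,6,3,28, …], period ℓ=8 (even) → k=7
a_0=14:  p_0=14·1+0=14,  q_0=14·0+1=1
…
a_3=1:  p_3=1·272+43=315,  q_3=1·19+3=22
a_4=4:  p_4=4·315+272=1532,  q_4=4·22+19=107
a_5=1:  p_5=1·1532+315=1847,  q_5=1·107+22=129
a_6=6:  p_6=6·1847+1532=12614,  q_6=6·129+107=881
a_7=3:  p_7=3·12614+1847=39689,  q_7=3·881+129=2772
(x₁, y₁) = (39689, 2772);  39689² − 205·2772² = 1 ✓

39689 2772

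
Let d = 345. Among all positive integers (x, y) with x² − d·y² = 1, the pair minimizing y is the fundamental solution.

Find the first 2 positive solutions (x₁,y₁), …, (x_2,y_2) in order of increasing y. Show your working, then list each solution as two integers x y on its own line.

√345 = [18; 1,1,2,1,6,1,2,1,1,36, …], period ℓ=10 (even) → k=9
a_0=18:  p_0=18·1+0=18,  q_0=18·0+1=1
a_1=1:  p_1=1·18+1=19,  q_1=1·1+0=1
a_2=1:  p_2=1·19+18=37,  q_2=1·1+1=2
a_3=2:  p_3=2·37+19=93,  q_3=2·2+1=5
a_4=1:  p_4=1·93+37=130,  q_4=1·5+2=7
a_5=6:  p_5=6·130+93=873,  q_5=6·7+5=47
…
a_8=1:  p_8=1·2879+1003=3882,  q_8=1·155+54=209
a_9=1:  p_9=1·3882+2879=6761,  q_9=1·209+155=364
→ (6761, 364).  Check: 6761²=45711121, 345·364²=45711120, difference 1.
(x_2, y_2) = (6761·6761 + 345·364·364, 6761·364 + 364·6761) = (91422241, 4922008)

6761 364
91422241 4922008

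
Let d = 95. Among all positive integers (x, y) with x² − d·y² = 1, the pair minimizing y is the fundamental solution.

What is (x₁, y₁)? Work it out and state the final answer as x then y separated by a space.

39 4

d=95: √d = [9; 1,2,1,18] (ℓ=4, even), read p_3/q_3
k=0  a_k=9  p_k/q_k = 9/1
…
k=2  a_k=2  p_k/q_k = 29/3
k=3  a_k=1  p_k/q_k = 39/4
fundamental: x₁=39, y₁=4  (since 1521 − 95·16 = 1)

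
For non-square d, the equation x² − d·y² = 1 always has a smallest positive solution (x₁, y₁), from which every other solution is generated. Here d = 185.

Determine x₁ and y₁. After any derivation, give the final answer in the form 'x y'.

d=185: √d = [13; 1,1,1,1,26] (ℓ=5, odd), read p_9/q_9
step 0: (13, 1)  from 13·(1,0) + (0,1)
step 1: (14, 1)  from 1·(13,1) + (1,0)
step 2: (27, 2)  from 1·(14,1) + (13,1)
…
step 4: (68, 5)  from 1·(41,3) + (27,2)
…
step 7: (3686, 271)  from 1·(1877,138) + (1809,133)
step 8: (5563, 409)  from 1·(3686,271) + (1877,138)
step 9: (9249, 680)  from 1·(5563,409) + (3686,271)
→ (9249, 680).  Check: 9249²=85544001, 185·680²=85544000, difference 1.

9249 680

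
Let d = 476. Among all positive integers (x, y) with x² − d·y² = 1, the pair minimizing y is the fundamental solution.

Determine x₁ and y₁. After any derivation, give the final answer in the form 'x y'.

d=476: √d = [21; 1,4,2,10,2,4,1,42] (ℓ=8, even), read p_7/q_7
a_0=21:  p_0=21·1+0=21,  q_0=21·0+1=1
…
a_4=10:  p_4=10·240+109=2509,  q_4=10·11+5=115
…
a_6=4:  p_6=4·5258+2509=23541,  q_6=4·241+115=1079
a_7=1:  p_7=1·23541+5258=28799,  q_7=1·1079+241=1320
(x₁, y₁) = (28799, 1320);  28799² − 476·1320² = 1 ✓

28799 1320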